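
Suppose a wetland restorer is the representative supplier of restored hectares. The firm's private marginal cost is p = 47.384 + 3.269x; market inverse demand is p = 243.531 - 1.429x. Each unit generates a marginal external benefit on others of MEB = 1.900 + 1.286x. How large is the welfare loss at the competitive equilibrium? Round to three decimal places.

DWL = 452.883

Market equilibrium (private): 47.384 + 3.269x = 243.531 - 1.429x → x_m = 41.7512.
Social marginal cost = private MC − MEB = 45.484 + 1.983x.
Set SMC = demand: 45.484 + 1.983x = 243.531 - 1.429x → x* = 58.0443.
Between x* and x_m the wedge demand − SMC runs linearly from 0 to MEB(x_m), so the loss is a triangle.
DWL = ½ × 16.2931 × 55.5920 = 452.8830.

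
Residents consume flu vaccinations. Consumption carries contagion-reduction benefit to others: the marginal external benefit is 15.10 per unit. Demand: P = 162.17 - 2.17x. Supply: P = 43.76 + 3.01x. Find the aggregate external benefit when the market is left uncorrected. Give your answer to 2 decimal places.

345.17

Market equilibrium (private): 43.76 + 3.01x = 162.17 - 2.17x → x_m = 22.8591.
Total external benefit = MEB × x_m = 15.10 × 22.8591 = 345.1724.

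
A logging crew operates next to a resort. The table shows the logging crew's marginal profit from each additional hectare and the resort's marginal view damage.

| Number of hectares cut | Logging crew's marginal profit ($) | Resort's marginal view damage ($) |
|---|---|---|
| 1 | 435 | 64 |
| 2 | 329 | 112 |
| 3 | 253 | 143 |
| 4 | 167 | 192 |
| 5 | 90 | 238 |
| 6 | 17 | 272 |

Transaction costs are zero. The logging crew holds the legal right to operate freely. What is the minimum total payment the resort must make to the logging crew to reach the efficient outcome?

$274

Left alone the logging crew would choose level 6 (marginal profit stays positive).
Efficient level: k* = 3 (marginal profit ≥ marginal view damage through 3).
The resort must at least cover the logging crew's forgone profit from cutting 6→3: 167 + 90 + 17 = 274.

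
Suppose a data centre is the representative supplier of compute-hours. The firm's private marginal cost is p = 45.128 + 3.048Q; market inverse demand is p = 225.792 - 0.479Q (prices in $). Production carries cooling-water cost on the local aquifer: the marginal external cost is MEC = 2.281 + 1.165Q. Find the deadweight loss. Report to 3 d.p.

DWL = $409.052

Market equilibrium (private): 45.128 + 3.048Q = 225.792 - 0.479Q → Q_m = 51.2231.
Social marginal cost = private MC + MEC = 47.409 + 4.213Q.
Set SMC = demand: 47.409 + 4.213Q = 225.792 - 0.479Q → Q* = 38.0185.
Between Q* and Q_m the wedge SMC − demand runs linearly from 0 to MEC(Q_m), so the loss is a triangle.
DWL = ½ × 13.2046 × 61.9560 = 409.0521.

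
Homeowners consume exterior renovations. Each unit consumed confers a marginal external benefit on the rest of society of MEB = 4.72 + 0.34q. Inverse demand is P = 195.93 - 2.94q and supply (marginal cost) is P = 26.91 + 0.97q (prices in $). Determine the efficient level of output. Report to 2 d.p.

q* = 48.67

Social marginal benefit = demand + MEB = 200.65 - 2.60q.
Set SMB = MC: 200.65 - 2.60q = 26.91 + 0.97q → q* = 48.6667.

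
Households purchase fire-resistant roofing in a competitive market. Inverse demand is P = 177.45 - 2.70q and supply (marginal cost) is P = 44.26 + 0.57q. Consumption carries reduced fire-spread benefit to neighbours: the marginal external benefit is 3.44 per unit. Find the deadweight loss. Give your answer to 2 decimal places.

Market equilibrium (private): 44.26 + 0.57q = 177.45 - 2.70q → q_m = 40.7309.
Social marginal benefit = demand + MEB = 180.89 - 2.70q.
Set SMB = MC: 180.89 - 2.70q = 44.26 + 0.57q → q* = 41.7829.
Between q* and q_m the wedge SMB − MC runs linearly from 0 to MEB(q_m), so the loss is a triangle.
DWL = ½ × 1.0520 × 3.4400 = 1.8094.

DWL = 1.81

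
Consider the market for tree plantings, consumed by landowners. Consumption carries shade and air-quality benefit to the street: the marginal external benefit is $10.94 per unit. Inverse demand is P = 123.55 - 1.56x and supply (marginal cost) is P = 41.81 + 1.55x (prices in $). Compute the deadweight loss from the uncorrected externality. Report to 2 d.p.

DWL = $19.24

Market equilibrium (private): 41.81 + 1.55x = 123.55 - 1.56x → x_m = 26.2830.
Social marginal benefit = demand + MEB = 134.49 - 1.56x.
Set SMB = MC: 134.49 - 1.56x = 41.81 + 1.55x → x* = 29.8006.
Height of the DWL triangle at x_m is SMB(x_m) − MC(x_m) = MEB(x_m) = 10.9400.
DWL = ½ × 3.5176 × 10.9400 = 19.2413.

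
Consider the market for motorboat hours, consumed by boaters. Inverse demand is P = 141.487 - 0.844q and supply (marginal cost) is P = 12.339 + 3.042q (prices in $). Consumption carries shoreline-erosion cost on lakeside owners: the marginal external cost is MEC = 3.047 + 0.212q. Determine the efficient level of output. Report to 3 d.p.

q* = 30.771

Social marginal benefit = demand − MEC = 138.440 - 1.056q.
Set SMB = MC: 138.440 - 1.056q = 12.339 + 3.042q → q* = 30.7714.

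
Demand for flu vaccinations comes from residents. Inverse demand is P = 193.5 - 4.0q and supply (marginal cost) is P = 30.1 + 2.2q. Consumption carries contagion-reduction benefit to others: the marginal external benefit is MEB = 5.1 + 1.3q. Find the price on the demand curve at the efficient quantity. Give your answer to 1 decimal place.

Social marginal benefit = demand + MEB = 198.6 - 2.7q.
Set SMB = MC: 198.6 - 2.7q = 30.1 + 2.2q → q* = 34.3878.
Consumer price on the demand curve at q*: 193.5 − 4.0×34.3878 = 55.9488.

P = 55.9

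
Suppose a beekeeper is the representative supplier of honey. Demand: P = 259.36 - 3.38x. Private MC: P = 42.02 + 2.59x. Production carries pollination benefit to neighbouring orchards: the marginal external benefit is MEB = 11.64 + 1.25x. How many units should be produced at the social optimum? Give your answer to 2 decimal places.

x* = 48.51

Social marginal cost = private MC − MEB = 30.38 + 1.34x.
Set SMC = demand: 30.38 + 1.34x = 259.36 - 3.38x → x* = 48.5127.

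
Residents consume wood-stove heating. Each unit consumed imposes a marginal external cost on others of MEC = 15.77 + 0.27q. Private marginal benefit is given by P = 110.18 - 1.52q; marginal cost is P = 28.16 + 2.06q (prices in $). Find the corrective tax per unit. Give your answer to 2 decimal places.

Social marginal benefit = demand − MEC = 94.41 - 1.79q.
Set SMB = MC: 94.41 - 1.79q = 28.16 + 2.06q → q* = 17.2078.
The Pigouvian tax equals MEC at q*: 15.77 + 0.27×17.2078 = 20.4161.

tax = $20.42 per unit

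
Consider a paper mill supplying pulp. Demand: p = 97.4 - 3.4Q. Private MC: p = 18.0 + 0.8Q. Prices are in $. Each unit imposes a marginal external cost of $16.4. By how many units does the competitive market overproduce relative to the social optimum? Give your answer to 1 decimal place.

3.9 units

Market equilibrium (private): 18.0 + 0.8Q = 97.4 - 3.4Q → Q_m = 18.9048.
Social marginal cost = private MC + MEC = 34.4 + 0.8Q.
Set SMC = demand: 34.4 + 0.8Q = 97.4 - 3.4Q → Q* = 15.0000.
Gap = |18.9048 − 15.0000| = 3.9048.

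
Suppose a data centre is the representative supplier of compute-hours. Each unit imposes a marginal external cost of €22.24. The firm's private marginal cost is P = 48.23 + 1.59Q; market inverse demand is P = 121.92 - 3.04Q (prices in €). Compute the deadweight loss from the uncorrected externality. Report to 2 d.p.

Market equilibrium (private): 48.23 + 1.59Q = 121.92 - 3.04Q → Q_m = 15.9158.
Social marginal cost = private MC + MEC = 70.47 + 1.59Q.
Set SMC = demand: 70.47 + 1.59Q = 121.92 - 3.04Q → Q* = 11.1123.
The loss is the area between SMC and demand from Q* to Q_m; with linear curves that's a triangle of height MEC(Q_m).
DWL = ½ × 4.8035 × 22.2400 = 53.4149.

DWL = €53.41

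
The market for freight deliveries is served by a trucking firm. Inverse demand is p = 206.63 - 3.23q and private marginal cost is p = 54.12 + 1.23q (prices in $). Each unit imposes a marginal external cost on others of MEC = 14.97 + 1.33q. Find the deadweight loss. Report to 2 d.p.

DWL = $315.56

Market equilibrium (private): 54.12 + 1.23q = 206.63 - 3.23q → q_m = 34.1951.
Social marginal cost = private MC + MEC = 69.09 + 2.56q.
Set SMC = demand: 69.09 + 2.56q = 206.63 - 3.23q → q* = 23.7547.
The loss is the area between SMC and demand from q* to q_m; with linear curves that's a triangle of height MEC(q_m).
DWL = ½ × 10.4404 × 60.4494 = 315.5580.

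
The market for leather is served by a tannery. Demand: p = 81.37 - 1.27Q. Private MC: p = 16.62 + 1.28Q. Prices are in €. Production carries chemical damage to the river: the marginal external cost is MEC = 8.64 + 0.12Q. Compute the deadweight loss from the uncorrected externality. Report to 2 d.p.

Market equilibrium (private): 16.62 + 1.28Q = 81.37 - 1.27Q → Q_m = 25.3922.
Social marginal cost = private MC + MEC = 25.26 + 1.40Q.
Set SMC = demand: 25.26 + 1.40Q = 81.37 - 1.27Q → Q* = 21.0150.
Height of the DWL triangle at Q_m is SMC(Q_m) − demand(Q_m) = MEC(Q_m) = 11.6871.
DWL = ½ × 4.3772 × 11.6871 = 25.5784.

DWL = €25.58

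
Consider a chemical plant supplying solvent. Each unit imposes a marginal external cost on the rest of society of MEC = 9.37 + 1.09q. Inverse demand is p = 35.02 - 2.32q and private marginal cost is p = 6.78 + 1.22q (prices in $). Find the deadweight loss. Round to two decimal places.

DWL = $35.24

Market equilibrium (private): 6.78 + 1.22q = 35.02 - 2.32q → q_m = 7.9774.
Social marginal cost = private MC + MEC = 16.15 + 2.31q.
Set SMC = demand: 16.15 + 2.31q = 35.02 - 2.32q → q* = 4.0756.
Between q* and q_m the wedge SMC − demand runs linearly from 0 to MEC(q_m), so the loss is a triangle.
DWL = ½ × 3.9018 × 18.0654 = 35.2438.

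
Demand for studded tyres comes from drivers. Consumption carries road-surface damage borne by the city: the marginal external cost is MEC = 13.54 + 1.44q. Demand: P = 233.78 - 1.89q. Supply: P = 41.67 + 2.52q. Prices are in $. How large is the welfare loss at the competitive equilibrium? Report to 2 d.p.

Market equilibrium (private): 41.67 + 2.52q = 233.78 - 1.89q → q_m = 43.5624.
Social marginal benefit = demand − MEC = 220.24 - 3.33q.
Set SMB = MC: 220.24 - 3.33q = 41.67 + 2.52q → q* = 30.5248.
The welfare-loss triangle has base |q_m − q*| and height MEC(q_m) (the vertical gap between SMB and MC is zero at q* and MEC at q_m).
DWL = ½ × 13.0376 × 76.2698 = 497.1876.

DWL = $497.19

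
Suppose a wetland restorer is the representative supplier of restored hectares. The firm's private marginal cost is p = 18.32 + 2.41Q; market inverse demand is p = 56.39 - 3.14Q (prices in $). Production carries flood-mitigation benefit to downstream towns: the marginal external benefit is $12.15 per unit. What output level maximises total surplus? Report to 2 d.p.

Q* = 9.05

Social marginal cost = private MC − MEB = 6.17 + 2.41Q.
Set SMC = demand: 6.17 + 2.41Q = 56.39 - 3.14Q → Q* = 9.0486.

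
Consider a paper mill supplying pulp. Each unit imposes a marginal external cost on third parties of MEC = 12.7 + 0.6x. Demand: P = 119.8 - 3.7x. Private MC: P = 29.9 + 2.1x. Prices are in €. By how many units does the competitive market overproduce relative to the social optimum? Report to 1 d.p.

3.4 units

Market equilibrium (private): 29.9 + 2.1x = 119.8 - 3.7x → x_m = 15.5000.
Social marginal cost = private MC + MEC = 42.6 + 2.7x.
Set SMC = demand: 42.6 + 2.7x = 119.8 - 3.7x → x* = 12.0625.
Gap = |15.5000 − 12.0625| = 3.4375.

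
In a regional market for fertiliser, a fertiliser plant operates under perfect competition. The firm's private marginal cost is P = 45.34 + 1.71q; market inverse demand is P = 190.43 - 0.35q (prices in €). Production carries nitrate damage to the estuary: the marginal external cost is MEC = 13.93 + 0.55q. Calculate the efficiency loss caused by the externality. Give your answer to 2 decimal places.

Market equilibrium (private): 45.34 + 1.71q = 190.43 - 0.35q → q_m = 70.4320.
Social marginal cost = private MC + MEC = 59.27 + 2.26q.
Set SMC = demand: 59.27 + 2.26q = 190.43 - 0.35q → q* = 50.2529.
The welfare-loss triangle has base |q_m − q*| and height MEC(q_m) (the vertical gap between SMC and demand is zero at q* and MEC at q_m).
DWL = ½ × 20.1791 × 52.6676 = 531.3924.

DWL = €531.39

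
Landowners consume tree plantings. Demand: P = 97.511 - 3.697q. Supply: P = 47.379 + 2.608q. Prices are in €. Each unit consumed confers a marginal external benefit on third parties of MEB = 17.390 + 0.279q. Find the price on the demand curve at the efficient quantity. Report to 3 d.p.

Social marginal benefit = demand + MEB = 114.901 - 3.418q.
Set SMB = MC: 114.901 - 3.418q = 47.379 + 2.608q → q* = 11.2051.
Consumer price on the demand curve at q*: 97.511 − 3.697×11.2051 = 56.0857.

P = €56.086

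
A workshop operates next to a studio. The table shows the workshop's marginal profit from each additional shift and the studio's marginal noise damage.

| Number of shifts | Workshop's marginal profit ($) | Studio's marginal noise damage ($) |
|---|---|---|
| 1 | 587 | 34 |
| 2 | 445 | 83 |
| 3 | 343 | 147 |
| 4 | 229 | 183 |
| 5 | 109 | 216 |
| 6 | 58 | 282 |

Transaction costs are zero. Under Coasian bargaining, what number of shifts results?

Bargaining reaches the level where marginal profit last exceeds marginal noise damage.
That holds through level 4 (229 ≥ 183) but not at 5 (109 < 216).

4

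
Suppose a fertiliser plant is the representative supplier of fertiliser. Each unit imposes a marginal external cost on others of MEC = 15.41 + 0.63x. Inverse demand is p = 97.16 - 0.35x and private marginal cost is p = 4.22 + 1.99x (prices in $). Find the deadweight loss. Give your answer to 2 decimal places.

Market equilibrium (private): 4.22 + 1.99x = 97.16 - 0.35x → x_m = 39.7179.
Social marginal cost = private MC + MEC = 19.63 + 2.62x.
Set SMC = demand: 19.63 + 2.62x = 97.16 - 0.35x → x* = 26.1044.
Between x* and x_m the wedge SMC − demand runs linearly from 0 to MEC(x_m), so the loss is a triangle.
DWL = ½ × 13.6135 × 40.4323 = 275.2126.

DWL = $275.21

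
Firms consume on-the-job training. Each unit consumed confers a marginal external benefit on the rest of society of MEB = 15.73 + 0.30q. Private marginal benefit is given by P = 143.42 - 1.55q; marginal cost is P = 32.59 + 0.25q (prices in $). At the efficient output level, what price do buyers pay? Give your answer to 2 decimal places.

P = $12.64

Social marginal benefit = demand + MEB = 159.15 - 1.25q.
Set SMB = MC: 159.15 - 1.25q = 32.59 + 0.25q → q* = 84.3733.
Consumer price on the demand curve at q*: 143.42 − 1.55×84.3733 = 12.6414.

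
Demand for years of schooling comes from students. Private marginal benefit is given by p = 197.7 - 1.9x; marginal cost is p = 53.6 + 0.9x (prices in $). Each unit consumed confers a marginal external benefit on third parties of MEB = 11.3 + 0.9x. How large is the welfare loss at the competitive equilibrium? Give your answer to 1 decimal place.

Market equilibrium (private): 53.6 + 0.9x = 197.7 - 1.9x → x_m = 51.4643.
Social marginal benefit = demand + MEB = 209.0 - x.
Set SMB = MC: 209.0 - x = 53.6 + 0.9x → x* = 81.7895.
Height of the DWL triangle at x_m is SMB(x_m) − MC(x_m) = MEB(x_m) = 57.6179.
DWL = ½ × 30.3252 × 57.6179 = 873.6372.

DWL = $873.6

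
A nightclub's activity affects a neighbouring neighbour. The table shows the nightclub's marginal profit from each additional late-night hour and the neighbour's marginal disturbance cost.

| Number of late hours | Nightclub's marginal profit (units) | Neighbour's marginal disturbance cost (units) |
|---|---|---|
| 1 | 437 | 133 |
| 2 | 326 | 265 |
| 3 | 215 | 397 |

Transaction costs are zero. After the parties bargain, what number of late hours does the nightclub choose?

Bargaining reaches the level where marginal profit last exceeds marginal disturbance cost.
That holds through level 2 (326 ≥ 265) but not at 3 (215 < 397).

2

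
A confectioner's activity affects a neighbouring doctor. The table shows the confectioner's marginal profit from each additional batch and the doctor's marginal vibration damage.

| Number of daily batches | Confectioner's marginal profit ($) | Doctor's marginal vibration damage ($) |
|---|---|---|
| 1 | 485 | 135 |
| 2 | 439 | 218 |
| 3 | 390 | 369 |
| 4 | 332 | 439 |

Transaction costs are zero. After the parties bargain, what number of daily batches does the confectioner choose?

3

Bargaining reaches the level where marginal profit last exceeds marginal vibration damage.
That holds through level 3 (390 ≥ 369) but not at 4 (332 < 439).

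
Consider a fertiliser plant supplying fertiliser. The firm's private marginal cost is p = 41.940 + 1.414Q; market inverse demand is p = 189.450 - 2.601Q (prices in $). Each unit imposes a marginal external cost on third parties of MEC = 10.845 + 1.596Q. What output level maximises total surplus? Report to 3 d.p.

Social marginal cost = private MC + MEC = 52.785 + 3.010Q.
Set SMC = demand: 52.785 + 3.010Q = 189.450 - 2.601Q → Q* = 24.3566.

Q* = 24.357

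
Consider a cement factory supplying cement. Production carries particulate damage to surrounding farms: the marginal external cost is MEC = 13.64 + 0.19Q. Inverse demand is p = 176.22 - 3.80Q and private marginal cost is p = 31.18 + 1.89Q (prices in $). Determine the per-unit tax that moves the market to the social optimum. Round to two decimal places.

Social marginal cost = private MC + MEC = 44.82 + 2.08Q.
Set SMC = demand: 44.82 + 2.08Q = 176.22 - 3.80Q → Q* = 22.3469.
The Pigouvian tax equals MEC at Q*: 13.64 + 0.19×22.3469 = 17.8859.

tax = $17.89 per unit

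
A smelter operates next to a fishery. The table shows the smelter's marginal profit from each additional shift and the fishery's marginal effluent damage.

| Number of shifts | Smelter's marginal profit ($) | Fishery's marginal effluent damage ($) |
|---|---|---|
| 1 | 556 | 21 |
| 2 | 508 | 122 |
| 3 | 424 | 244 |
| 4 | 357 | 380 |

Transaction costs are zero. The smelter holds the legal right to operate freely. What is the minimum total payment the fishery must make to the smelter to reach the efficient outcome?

$357

Left alone the smelter would choose level 4 (marginal profit stays positive).
Efficient level: k* = 3 (marginal profit ≥ marginal effluent damage through 3).
The fishery must at least cover the smelter's forgone profit from cutting 4→3: 357 = 357.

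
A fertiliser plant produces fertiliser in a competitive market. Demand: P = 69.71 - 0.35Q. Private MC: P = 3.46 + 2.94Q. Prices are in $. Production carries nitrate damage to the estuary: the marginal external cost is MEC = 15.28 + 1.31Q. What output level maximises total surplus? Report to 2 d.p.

Social marginal cost = private MC + MEC = 18.74 + 4.25Q.
Set SMC = demand: 18.74 + 4.25Q = 69.71 - 0.35Q → Q* = 11.0804.

Q* = 11.08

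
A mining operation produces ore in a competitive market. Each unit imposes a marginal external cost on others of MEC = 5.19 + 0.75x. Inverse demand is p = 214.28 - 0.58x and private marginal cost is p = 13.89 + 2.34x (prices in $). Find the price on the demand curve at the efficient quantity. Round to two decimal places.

Social marginal cost = private MC + MEC = 19.08 + 3.09x.
Set SMC = demand: 19.08 + 3.09x = 214.28 - 0.58x → x* = 53.1880.
Consumer price on the demand curve at x*: 214.28 − 0.58×53.1880 = 183.4310.

P = $183.43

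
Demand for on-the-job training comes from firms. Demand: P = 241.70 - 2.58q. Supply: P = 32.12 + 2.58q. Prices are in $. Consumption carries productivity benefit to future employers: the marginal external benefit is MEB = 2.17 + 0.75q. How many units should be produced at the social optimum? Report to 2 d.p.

q* = 48.02

Social marginal benefit = demand + MEB = 243.87 - 1.83q.
Set SMB = MC: 243.87 - 1.83q = 32.12 + 2.58q → q* = 48.0159.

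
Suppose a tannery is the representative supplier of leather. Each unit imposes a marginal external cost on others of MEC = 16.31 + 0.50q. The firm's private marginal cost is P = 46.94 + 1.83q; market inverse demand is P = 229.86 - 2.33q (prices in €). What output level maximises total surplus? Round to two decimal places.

q* = 35.75

Social marginal cost = private MC + MEC = 63.25 + 2.33q.
Set SMC = demand: 63.25 + 2.33q = 229.86 - 2.33q → q* = 35.7532.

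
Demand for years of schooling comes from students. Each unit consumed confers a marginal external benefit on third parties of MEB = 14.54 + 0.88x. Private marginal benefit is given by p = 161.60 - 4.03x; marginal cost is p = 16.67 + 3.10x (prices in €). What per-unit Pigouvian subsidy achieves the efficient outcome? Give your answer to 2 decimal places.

Social marginal benefit = demand + MEB = 176.14 - 3.15x.
Set SMB = MC: 176.14 - 3.15x = 16.67 + 3.10x → x* = 25.5152.
The Pigouvian subsidy equals MEB at x*: 14.54 + 0.88×25.5152 = 36.9934.

subsidy = €36.99 per unit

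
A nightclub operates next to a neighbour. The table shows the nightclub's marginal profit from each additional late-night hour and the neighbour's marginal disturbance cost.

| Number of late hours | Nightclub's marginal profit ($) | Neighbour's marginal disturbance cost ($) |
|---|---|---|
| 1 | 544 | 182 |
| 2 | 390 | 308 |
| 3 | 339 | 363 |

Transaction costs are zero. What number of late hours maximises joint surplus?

2

Bargaining reaches the level where marginal profit last exceeds marginal disturbance cost.
That holds through level 2 (390 ≥ 308) but not at 3 (339 < 363).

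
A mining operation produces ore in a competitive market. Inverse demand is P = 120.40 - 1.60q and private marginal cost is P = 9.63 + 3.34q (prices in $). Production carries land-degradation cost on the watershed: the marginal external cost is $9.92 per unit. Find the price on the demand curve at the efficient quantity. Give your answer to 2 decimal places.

Social marginal cost = private MC + MEC = 19.55 + 3.34q.
Set SMC = demand: 19.55 + 3.34q = 120.40 - 1.60q → q* = 20.4150.
Consumer price on the demand curve at q*: 120.40 − 1.60×20.4150 = 87.7360.

P = $87.74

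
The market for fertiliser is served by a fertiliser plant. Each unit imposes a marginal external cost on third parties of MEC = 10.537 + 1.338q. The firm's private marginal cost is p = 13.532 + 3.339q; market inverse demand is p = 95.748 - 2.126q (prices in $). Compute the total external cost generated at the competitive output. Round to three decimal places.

Market equilibrium (private): 13.532 + 3.339q = 95.748 - 2.126q → q_m = 15.0441.
Total external cost = ∫₀^{q_m} (10.537 + 1.338q) dq = 10.537×15.0441 + ½×1.338×15.0441² = 309.9311.

$309.931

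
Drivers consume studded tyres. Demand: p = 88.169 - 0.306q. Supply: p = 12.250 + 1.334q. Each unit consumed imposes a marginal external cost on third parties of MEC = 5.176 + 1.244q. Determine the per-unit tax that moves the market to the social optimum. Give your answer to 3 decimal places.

Social marginal benefit = demand − MEC = 82.993 - 1.550q.
Set SMB = MC: 82.993 - 1.550q = 12.250 + 1.334q → q* = 24.5295.
The Pigouvian tax equals MEC at q*: 5.176 + 1.244×24.5295 = 35.6907.

tax = 35.691 per unit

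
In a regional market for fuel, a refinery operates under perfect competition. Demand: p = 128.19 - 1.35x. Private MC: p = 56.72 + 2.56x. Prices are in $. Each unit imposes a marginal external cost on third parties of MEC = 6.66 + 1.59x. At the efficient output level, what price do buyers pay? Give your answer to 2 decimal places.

Social marginal cost = private MC + MEC = 63.38 + 4.15x.
Set SMC = demand: 63.38 + 4.15x = 128.19 - 1.35x → x* = 11.7836.
Consumer price on the demand curve at x*: 128.19 − 1.35×11.7836 = 112.2821.

P = $112.28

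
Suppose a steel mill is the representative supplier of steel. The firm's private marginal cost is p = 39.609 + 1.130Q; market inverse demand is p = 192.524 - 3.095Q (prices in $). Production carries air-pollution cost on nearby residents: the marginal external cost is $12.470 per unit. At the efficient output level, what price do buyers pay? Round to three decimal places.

P = $89.642

Social marginal cost = private MC + MEC = 52.079 + 1.130Q.
Set SMC = demand: 52.079 + 1.130Q = 192.524 - 3.095Q → Q* = 33.2414.
Consumer price on the demand curve at Q*: 192.524 − 3.095×33.2414 = 89.6419.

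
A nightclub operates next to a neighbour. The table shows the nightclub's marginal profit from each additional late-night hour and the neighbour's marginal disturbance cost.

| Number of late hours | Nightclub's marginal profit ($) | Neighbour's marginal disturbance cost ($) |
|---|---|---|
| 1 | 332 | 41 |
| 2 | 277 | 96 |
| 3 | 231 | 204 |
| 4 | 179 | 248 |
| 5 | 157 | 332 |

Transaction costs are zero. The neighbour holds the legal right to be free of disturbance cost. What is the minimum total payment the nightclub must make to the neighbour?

$341

Efficient level: marginal profit ≥ marginal disturbance cost through level 3, so k* = 3.
With the neighbour holding the right, the nightclub must at least compensate total damage at k*: 41 + 96 + 204 = 341.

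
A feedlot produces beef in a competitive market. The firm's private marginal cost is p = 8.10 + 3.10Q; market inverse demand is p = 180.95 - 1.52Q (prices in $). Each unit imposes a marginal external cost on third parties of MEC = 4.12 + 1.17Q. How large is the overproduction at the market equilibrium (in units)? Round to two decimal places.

8.27 units

Market equilibrium (private): 8.10 + 3.10Q = 180.95 - 1.52Q → Q_m = 37.4134.
Social marginal cost = private MC + MEC = 12.22 + 4.27Q.
Set SMC = demand: 12.22 + 4.27Q = 180.95 - 1.52Q → Q* = 29.1416.
Gap = |37.4134 − 29.1416| = 8.2718.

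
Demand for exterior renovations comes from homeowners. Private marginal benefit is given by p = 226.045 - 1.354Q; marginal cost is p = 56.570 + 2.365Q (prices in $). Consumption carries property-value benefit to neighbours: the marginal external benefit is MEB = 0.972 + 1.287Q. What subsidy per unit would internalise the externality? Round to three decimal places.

subsidy = $91.172 per unit

Social marginal benefit = demand + MEB = 227.017 - 0.067Q.
Set SMB = MC: 227.017 - 0.067Q = 56.570 + 2.365Q → Q* = 70.0851.
The Pigouvian subsidy equals MEB at Q*: 0.972 + 1.287×70.0851 = 91.1715.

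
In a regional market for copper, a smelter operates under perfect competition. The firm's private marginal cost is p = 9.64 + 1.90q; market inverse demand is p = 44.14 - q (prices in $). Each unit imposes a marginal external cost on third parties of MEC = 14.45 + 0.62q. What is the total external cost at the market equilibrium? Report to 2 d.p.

$215.78

Market equilibrium (private): 9.64 + 1.90q = 44.14 - q → q_m = 11.8966.
Total external cost = ∫₀^{q_m} (14.45 + 0.62q) dq = 14.45×11.8966 + ½×0.62×11.8966² = 215.7799.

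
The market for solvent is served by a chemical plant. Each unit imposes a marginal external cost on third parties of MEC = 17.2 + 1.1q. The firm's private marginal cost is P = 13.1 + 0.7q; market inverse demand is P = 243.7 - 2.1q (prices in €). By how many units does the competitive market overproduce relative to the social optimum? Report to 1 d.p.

Market equilibrium (private): 13.1 + 0.7q = 243.7 - 2.1q → q_m = 82.3571.
Social marginal cost = private MC + MEC = 30.3 + 1.8q.
Set SMC = demand: 30.3 + 1.8q = 243.7 - 2.1q → q* = 54.7179.
Gap = |82.3571 − 54.7179| = 27.6392.

27.6 units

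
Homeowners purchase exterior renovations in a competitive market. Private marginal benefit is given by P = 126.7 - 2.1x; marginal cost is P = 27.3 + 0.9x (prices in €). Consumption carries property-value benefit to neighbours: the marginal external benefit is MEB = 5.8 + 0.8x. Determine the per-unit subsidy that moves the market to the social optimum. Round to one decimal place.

subsidy = €44.1 per unit

Social marginal benefit = demand + MEB = 132.5 - 1.3x.
Set SMB = MC: 132.5 - 1.3x = 27.3 + 0.9x → x* = 47.8182.
The Pigouvian subsidy equals MEB at x*: 5.8 + 0.8×47.8182 = 44.0546.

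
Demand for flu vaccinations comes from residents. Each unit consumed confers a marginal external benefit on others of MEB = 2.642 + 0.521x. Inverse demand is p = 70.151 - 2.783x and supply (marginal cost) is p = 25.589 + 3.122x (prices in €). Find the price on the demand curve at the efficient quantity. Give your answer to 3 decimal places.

Social marginal benefit = demand + MEB = 72.793 - 2.262x.
Set SMB = MC: 72.793 - 2.262x = 25.589 + 3.122x → x* = 8.7675.
Consumer price on the demand curve at x*: 70.151 − 2.783×8.7675 = 45.7510.

P = €45.751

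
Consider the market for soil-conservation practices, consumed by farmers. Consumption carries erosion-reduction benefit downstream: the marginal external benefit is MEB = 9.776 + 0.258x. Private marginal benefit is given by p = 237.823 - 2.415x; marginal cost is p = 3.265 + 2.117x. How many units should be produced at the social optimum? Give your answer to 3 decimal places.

x* = 57.168

Social marginal benefit = demand + MEB = 247.599 - 2.157x.
Set SMB = MC: 247.599 - 2.157x = 3.265 + 2.117x → x* = 57.1675.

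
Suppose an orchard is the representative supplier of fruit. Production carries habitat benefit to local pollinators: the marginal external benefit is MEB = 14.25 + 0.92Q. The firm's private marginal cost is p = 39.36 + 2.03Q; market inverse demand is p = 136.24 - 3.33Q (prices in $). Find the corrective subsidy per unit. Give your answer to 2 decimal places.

subsidy = $37.28 per unit

Social marginal cost = private MC − MEB = 25.11 + 1.11Q.
Set SMC = demand: 25.11 + 1.11Q = 136.24 - 3.33Q → Q* = 25.0293.
The Pigouvian subsidy equals MEB at Q*: 14.25 + 0.92×25.0293 = 37.2770.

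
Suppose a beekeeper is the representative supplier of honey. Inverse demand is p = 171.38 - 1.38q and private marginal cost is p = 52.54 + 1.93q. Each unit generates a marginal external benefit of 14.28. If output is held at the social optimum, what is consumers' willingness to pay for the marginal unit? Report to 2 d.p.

Social marginal cost = private MC − MEB = 38.26 + 1.93q.
Set SMC = demand: 38.26 + 1.93q = 171.38 - 1.38q → q* = 40.2175.
Consumer price on the demand curve at q*: 171.38 − 1.38×40.2175 = 115.8799.

P = 115.88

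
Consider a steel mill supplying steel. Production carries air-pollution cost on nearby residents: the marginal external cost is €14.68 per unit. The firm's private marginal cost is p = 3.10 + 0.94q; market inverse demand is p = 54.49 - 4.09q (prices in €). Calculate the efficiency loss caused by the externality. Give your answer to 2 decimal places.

Market equilibrium (private): 3.10 + 0.94q = 54.49 - 4.09q → q_m = 10.2167.
Social marginal cost = private MC + MEC = 17.78 + 0.94q.
Set SMC = demand: 17.78 + 0.94q = 54.49 - 4.09q → q* = 7.2982.
The welfare-loss triangle has base |q_m − q*| and height MEC(q_m) (the vertical gap between SMC and demand is zero at q* and MEC at q_m).
DWL = ½ × 2.9185 × 14.6800 = 21.4218.

DWL = €21.42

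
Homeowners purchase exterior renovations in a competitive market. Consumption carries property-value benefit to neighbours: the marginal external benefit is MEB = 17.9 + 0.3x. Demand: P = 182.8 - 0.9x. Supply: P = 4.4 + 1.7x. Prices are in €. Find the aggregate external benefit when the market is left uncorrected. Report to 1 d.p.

Market equilibrium (private): 4.4 + 1.7x = 182.8 - 0.9x → x_m = 68.6154.
Total external benefit = ∫₀^{x_m} (17.9 + 0.3x) dx = 17.9×68.6154 + ½×0.3×68.6154² = 1934.4266.

€1934.4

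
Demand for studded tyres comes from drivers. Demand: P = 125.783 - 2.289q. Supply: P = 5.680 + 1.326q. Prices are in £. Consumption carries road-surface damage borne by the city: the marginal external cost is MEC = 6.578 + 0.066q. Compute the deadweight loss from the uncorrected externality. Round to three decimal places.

Market equilibrium (private): 5.680 + 1.326q = 125.783 - 2.289q → q_m = 33.2235.
Social marginal benefit = demand − MEC = 119.205 - 2.355q.
Set SMB = MC: 119.205 - 2.355q = 5.680 + 1.326q → q* = 30.8408.
The loss is the area between SMB and MC from q* to q_m; with linear curves that's a triangle of height MEC(q_m).
DWL = ½ × 2.3827 × 8.7708 = 10.4491.

DWL = £10.449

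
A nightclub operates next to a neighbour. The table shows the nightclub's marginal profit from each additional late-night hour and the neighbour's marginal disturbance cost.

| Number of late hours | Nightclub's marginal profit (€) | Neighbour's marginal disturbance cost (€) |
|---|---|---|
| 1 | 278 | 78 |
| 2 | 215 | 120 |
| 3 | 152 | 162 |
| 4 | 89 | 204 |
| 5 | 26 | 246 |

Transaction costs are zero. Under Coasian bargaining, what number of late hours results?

2

Bargaining reaches the level where marginal profit last exceeds marginal disturbance cost.
That holds through level 2 (215 ≥ 120) but not at 3 (152 < 162).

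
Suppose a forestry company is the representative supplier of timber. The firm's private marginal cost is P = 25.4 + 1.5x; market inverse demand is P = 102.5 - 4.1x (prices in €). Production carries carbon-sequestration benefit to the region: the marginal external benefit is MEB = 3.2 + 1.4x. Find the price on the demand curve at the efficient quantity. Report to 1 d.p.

Social marginal cost = private MC − MEB = 22.2 + 0.1x.
Set SMC = demand: 22.2 + 0.1x = 102.5 - 4.1x → x* = 19.1190.
Consumer price on the demand curve at x*: 102.5 − 4.1×19.1190 = 24.1121.

P = €24.1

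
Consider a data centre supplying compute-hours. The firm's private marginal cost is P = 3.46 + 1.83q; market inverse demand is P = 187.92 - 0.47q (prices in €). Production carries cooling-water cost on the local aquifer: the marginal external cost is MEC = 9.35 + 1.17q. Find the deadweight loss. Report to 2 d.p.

DWL = €1534.14

Market equilibrium (private): 3.46 + 1.83q = 187.92 - 0.47q → q_m = 80.2000.
Social marginal cost = private MC + MEC = 12.81 + 3.00q.
Set SMC = demand: 12.81 + 3.00q = 187.92 - 0.47q → q* = 50.4640.
Between q* and q_m the wedge SMC − demand runs linearly from 0 to MEC(q_m), so the loss is a triangle.
DWL = ½ × 29.7360 × 103.1840 = 1534.1397.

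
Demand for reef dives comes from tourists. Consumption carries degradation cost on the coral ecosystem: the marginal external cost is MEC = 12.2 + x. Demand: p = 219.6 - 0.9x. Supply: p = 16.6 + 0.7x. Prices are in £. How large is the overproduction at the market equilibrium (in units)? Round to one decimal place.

53.5 units

Market equilibrium (private): 16.6 + 0.7x = 219.6 - 0.9x → x_m = 126.8750.
Social marginal benefit = demand − MEC = 207.4 - 1.9x.
Set SMB = MC: 207.4 - 1.9x = 16.6 + 0.7x → x* = 73.3846.
Gap = |126.8750 − 73.3846| = 53.4904.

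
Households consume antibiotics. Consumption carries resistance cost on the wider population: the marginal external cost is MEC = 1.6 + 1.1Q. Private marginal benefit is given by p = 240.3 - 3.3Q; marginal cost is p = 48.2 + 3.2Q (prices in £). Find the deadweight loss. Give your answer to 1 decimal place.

Market equilibrium (private): 48.2 + 3.2Q = 240.3 - 3.3Q → Q_m = 29.5538.
Social marginal benefit = demand − MEC = 238.7 - 4.4Q.
Set SMB = MC: 238.7 - 4.4Q = 48.2 + 3.2Q → Q* = 25.0658.
The loss is the area between SMB and MC from Q* to Q_m; with linear curves that's a triangle of height MEC(Q_m).
DWL = ½ × 4.4880 × 34.1092 = 76.5410.

DWL = £76.5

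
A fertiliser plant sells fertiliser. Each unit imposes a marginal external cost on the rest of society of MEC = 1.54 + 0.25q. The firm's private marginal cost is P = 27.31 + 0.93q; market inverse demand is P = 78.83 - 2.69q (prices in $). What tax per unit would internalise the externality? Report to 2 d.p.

Social marginal cost = private MC + MEC = 28.85 + 1.18q.
Set SMC = demand: 28.85 + 1.18q = 78.83 - 2.69q → q* = 12.9147.
The Pigouvian tax equals MEC at q*: 1.54 + 0.25×12.9147 = 4.7687.

tax = $4.77 per unit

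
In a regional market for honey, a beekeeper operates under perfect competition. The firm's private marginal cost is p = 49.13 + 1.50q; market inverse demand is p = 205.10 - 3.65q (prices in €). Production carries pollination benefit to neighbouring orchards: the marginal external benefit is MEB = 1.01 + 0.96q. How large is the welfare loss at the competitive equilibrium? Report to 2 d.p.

Market equilibrium (private): 49.13 + 1.50q = 205.10 - 3.65q → q_m = 30.2854.
Social marginal cost = private MC − MEB = 48.12 + 0.54q.
Set SMC = demand: 48.12 + 0.54q = 205.10 - 3.65q → q* = 37.4654.
Between q* and q_m the wedge demand − SMC runs linearly from 0 to MEB(q_m), so the loss is a triangle.
DWL = ½ × 7.1800 × 30.0840 = 108.0016.

DWL = €108.00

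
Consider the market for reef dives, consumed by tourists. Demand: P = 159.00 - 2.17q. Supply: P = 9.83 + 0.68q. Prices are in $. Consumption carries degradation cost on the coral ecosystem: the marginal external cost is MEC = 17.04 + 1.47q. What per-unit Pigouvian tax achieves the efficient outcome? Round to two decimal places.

Social marginal benefit = demand − MEC = 141.96 - 3.64q.
Set SMB = MC: 141.96 - 3.64q = 9.83 + 0.68q → q* = 30.5856.
The Pigouvian tax equals MEC at q*: 17.04 + 1.47×30.5856 = 62.0008.

tax = $62.00 per unit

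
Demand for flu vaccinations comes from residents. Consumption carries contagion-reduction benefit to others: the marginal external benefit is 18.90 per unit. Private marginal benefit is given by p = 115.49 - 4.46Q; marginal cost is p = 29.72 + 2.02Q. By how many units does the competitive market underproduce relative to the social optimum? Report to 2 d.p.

Market equilibrium (private): 29.72 + 2.02Q = 115.49 - 4.46Q → Q_m = 13.2361.
Social marginal benefit = demand + MEB = 134.39 - 4.46Q.
Set SMB = MC: 134.39 - 4.46Q = 29.72 + 2.02Q → Q* = 16.1528.
Gap = |13.2361 − 16.1528| = 2.9167.

2.92 units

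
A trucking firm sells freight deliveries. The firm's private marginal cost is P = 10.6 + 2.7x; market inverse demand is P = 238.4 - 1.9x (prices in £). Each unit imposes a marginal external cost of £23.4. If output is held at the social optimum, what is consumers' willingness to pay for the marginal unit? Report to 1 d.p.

Social marginal cost = private MC + MEC = 34.0 + 2.7x.
Set SMC = demand: 34.0 + 2.7x = 238.4 - 1.9x → x* = 44.4348.
Consumer price on the demand curve at x*: 238.4 − 1.9×44.4348 = 153.9739.

P = £154.0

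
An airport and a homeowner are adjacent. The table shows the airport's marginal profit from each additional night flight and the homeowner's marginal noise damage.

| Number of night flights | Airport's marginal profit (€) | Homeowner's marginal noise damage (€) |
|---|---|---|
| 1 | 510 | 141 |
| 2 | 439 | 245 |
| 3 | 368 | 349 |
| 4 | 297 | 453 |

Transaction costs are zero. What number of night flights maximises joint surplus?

3

Bargaining reaches the level where marginal profit last exceeds marginal noise damage.
That holds through level 3 (368 ≥ 349) but not at 4 (297 < 453).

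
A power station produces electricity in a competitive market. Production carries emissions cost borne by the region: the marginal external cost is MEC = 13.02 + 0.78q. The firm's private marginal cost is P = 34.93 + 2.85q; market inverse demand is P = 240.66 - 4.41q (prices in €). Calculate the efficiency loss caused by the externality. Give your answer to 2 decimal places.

DWL = €76.72

Market equilibrium (private): 34.93 + 2.85q = 240.66 - 4.41q → q_m = 28.3375.
Social marginal cost = private MC + MEC = 47.95 + 3.63q.
Set SMC = demand: 47.95 + 3.63q = 240.66 - 4.41q → q* = 23.9689.
The welfare-loss triangle has base |q_m − q*| and height MEC(q_m) (the vertical gap between SMC and demand is zero at q* and MEC at q_m).
DWL = ½ × 4.3686 × 35.1232 = 76.7196.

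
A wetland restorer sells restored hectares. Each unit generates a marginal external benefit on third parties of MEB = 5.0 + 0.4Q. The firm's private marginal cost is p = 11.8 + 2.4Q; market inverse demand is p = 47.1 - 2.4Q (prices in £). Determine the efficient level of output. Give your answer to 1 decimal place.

Social marginal cost = private MC − MEB = 6.8 + 2.0Q.
Set SMC = demand: 6.8 + 2.0Q = 47.1 - 2.4Q → Q* = 9.1591.

Q* = 9.2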